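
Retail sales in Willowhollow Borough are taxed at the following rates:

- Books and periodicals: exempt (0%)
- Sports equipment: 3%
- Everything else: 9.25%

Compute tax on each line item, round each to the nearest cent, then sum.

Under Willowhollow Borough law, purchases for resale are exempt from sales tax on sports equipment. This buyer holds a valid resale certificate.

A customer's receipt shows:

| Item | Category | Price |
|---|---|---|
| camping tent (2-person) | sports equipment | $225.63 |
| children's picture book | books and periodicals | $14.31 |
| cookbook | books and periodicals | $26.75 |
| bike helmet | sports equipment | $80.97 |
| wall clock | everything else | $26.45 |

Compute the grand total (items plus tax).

$376.56

Camping tent (2-person) $225.63: sports equipment, buyer-exempt → 0% → $0.00
Children's picture book $14.31: books and periodicals → 0% → $0.00
Cookbook $26.75: books and periodicals → 0% → $0.00
Bike helmet $80.97: sports equipment, buyer-exempt → 0% → $0.00
Wall clock $26.45: everything else → 9.25% → $2.45
Subtotal = $374.11; tax = $2.45; total due = $376.56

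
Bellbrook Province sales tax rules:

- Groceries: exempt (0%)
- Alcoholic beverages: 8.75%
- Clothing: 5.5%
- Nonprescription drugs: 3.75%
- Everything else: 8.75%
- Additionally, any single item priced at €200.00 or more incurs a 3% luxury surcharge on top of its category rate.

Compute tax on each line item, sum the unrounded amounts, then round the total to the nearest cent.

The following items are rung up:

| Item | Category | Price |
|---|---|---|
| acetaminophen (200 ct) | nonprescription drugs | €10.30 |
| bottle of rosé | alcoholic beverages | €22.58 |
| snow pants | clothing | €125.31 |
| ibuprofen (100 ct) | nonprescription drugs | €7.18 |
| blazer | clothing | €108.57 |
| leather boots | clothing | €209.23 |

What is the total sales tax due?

€33.28

Acetaminophen (200 ct) €10.30: nonprescription drugs → 3.75% → €0.38625
Bottle of rosé €22.58: alcoholic beverages → 8.75% → €1.97575
Snow pants €125.31: clothing → 5.5% → €6.89205
Ibuprofen (100 ct) €7.18: nonprescription drugs → 3.75% → €0.26925
Blazer €108.57: clothing → 5.5% → €5.97135
Leather boots €209.23: clothing → 5.5% + 3% surcharge = 8.5% → €17.78455
Unrounded tax sum = €33.2792 → €33.28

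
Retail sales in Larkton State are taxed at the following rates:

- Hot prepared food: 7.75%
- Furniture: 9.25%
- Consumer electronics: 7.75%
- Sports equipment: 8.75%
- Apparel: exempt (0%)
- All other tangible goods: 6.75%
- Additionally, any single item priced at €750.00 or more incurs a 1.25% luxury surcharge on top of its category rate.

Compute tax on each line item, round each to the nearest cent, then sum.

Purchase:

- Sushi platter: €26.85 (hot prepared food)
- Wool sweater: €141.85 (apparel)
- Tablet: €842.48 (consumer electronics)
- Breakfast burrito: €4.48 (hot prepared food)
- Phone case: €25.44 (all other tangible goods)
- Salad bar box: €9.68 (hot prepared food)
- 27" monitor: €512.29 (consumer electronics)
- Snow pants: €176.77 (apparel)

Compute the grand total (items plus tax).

Sushi platter €26.85: hot prepared food → 7.75% → €2.08
Wool sweater €141.85: apparel → 0% → €0.00
Tablet €842.48: consumer electronics → 7.75% + 1.25% surcharge = 9% → €75.82
Breakfast burrito €4.48: hot prepared food → 7.75% → €0.35
Phone case €25.44: all other tangible goods → 6.75% → €1.72
Salad bar box €9.68: hot prepared food → 7.75% → €0.75
27" monitor €512.29: consumer electronics → 7.75% → €39.70
Snow pants €176.77: apparel → 0% → €0.00
Subtotal = €1739.84; tax = €120.42; total due = €1860.26

€1860.26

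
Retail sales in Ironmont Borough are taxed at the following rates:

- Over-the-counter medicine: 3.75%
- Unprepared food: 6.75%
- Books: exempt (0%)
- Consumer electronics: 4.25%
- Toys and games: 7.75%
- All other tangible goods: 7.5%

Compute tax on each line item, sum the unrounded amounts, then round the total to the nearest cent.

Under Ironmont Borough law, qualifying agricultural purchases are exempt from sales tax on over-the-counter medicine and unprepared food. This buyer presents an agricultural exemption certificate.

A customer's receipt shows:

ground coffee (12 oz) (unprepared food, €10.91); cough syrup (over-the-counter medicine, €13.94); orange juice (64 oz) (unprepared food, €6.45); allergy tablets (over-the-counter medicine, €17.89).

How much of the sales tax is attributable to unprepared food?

€0.00

Ground coffee (12 oz) €10.91: unprepared food, buyer-exempt → 0% → €0.00
Orange juice (64 oz) €6.45: unprepared food, buyer-exempt → 0% → €0.00
Tax on unprepared food: unrounded sum = €0.00 → €0.00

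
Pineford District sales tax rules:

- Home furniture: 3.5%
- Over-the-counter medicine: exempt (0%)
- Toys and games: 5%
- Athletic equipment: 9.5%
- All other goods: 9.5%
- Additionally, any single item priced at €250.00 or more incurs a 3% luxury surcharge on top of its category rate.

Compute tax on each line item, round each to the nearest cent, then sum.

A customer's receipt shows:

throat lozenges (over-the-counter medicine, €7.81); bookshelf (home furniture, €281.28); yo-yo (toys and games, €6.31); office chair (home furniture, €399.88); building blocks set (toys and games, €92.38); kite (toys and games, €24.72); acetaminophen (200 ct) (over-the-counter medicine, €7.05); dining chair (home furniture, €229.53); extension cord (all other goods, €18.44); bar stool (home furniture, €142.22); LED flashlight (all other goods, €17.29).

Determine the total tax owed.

Throat lozenges €7.81: over-the-counter medicine → 0% → €0.00
Bookshelf €281.28: home furniture → 3.5% + 3% surcharge = 6.5% → €18.28
Yo-yo €6.31: toys and games → 5% → €0.32
Office chair €399.88: home furniture → 3.5% + 3% surcharge = 6.5% → €25.99
Building blocks set €92.38: toys and games → 5% → €4.62
Kite €24.72: toys and games → 5% → €1.24
Acetaminophen (200 ct) €7.05: over-the-counter medicine → 0% → €0.00
Dining chair €229.53: home furniture → 3.5% → €8.03
Extension cord €18.44: all other goods → 9.5% → €1.75
Bar stool €142.22: home furniture → 3.5% → €4.98
LED flashlight €17.29: all other goods → 9.5% → €1.64
Total tax = €18.28 + €0.32 + €25.99 + €4.62 + €1.24 + €8.03 + €1.75 + €4.98 + €1.64 = €66.85

€66.85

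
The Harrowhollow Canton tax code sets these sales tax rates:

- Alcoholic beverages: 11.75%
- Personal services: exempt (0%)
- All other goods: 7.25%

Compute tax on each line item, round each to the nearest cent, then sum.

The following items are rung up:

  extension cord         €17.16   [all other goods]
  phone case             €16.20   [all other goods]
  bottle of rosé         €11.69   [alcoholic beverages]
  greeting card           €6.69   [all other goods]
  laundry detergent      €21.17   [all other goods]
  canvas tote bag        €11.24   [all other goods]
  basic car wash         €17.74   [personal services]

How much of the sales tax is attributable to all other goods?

Extension cord €17.16: all other goods → 7.25% → €1.24
Phone case €16.20: all other goods → 7.25% → €1.17
Greeting card €6.69: all other goods → 7.25% → €0.49
Laundry detergent €21.17: all other goods → 7.25% → €1.53
Canvas tote bag €11.24: all other goods → 7.25% → €0.81
Tax on all other goods = €1.24 + €1.17 + €0.49 + €1.53 + €0.81 = €5.24

€5.24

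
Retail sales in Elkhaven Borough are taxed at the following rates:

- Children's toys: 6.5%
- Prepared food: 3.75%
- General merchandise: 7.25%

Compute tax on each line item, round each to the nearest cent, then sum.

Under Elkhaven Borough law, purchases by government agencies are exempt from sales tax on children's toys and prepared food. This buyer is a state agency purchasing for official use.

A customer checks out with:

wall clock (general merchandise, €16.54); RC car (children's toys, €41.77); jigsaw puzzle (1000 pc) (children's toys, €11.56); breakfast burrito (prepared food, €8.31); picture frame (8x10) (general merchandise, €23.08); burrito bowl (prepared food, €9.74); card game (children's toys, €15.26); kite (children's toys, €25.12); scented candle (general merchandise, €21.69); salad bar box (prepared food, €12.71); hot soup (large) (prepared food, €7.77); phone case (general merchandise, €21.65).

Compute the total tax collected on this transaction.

Wall clock €16.54: general merchandise → 7.25% → €1.20
RC car €41.77: children's toys, buyer-exempt → 0% → €0.00
Jigsaw puzzle (1000 pc) €11.56: children's toys, buyer-exempt → 0% → €0.00
Breakfast burrito €8.31: prepared food, buyer-exempt → 0% → €0.00
Picture frame (8x10) €23.08: general merchandise → 7.25% → €1.67
Burrito bowl €9.74: prepared food, buyer-exempt → 0% → €0.00
Card game €15.26: children's toys, buyer-exempt → 0% → €0.00
Kite €25.12: children's toys, buyer-exempt → 0% → €0.00
Scented candle €21.69: general merchandise → 7.25% → €1.57
Salad bar box €12.71: prepared food, buyer-exempt → 0% → €0.00
Hot soup (large) €7.77: prepared food, buyer-exempt → 0% → €0.00
Phone case €21.65: general merchandise → 7.25% → €1.57
Total tax = €1.20 + €1.67 + €1.57 + €1.57 = €6.01

€6.01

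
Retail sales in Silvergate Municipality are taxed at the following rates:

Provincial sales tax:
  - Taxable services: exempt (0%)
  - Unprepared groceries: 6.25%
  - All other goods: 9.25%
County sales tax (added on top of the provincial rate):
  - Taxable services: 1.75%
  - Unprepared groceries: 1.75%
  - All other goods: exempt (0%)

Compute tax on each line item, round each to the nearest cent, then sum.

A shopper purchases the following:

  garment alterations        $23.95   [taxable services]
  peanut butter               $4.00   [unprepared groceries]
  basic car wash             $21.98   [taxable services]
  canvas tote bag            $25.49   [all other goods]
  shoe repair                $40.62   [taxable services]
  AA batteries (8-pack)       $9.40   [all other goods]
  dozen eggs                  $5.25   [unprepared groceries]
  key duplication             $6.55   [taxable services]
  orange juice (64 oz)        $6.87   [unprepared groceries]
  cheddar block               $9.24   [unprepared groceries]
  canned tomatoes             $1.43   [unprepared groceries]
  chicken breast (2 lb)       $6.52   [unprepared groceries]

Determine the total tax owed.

$7.51

Garment alterations $23.95: taxable services → 0% + 1.75% county = 1.75% → $0.42
Peanut butter $4.00: unprepared groceries → 6.25% + 1.75% county = 8% → $0.32
Basic car wash $21.98: taxable services → 0% + 1.75% county = 1.75% → $0.38
Canvas tote bag $25.49: all other goods → 9.25% + 0% county = 9.25% → $2.36
Shoe repair $40.62: taxable services → 0% + 1.75% county = 1.75% → $0.71
AA batteries (8-pack) $9.40: all other goods → 9.25% + 0% county = 9.25% → $0.87
Dozen eggs $5.25: unprepared groceries → 6.25% + 1.75% county = 8% → $0.42
Key duplication $6.55: taxable services → 0% + 1.75% county = 1.75% → $0.11
Orange juice (64 oz) $6.87: unprepared groceries → 6.25% + 1.75% county = 8% → $0.55
Cheddar block $9.24: unprepared groceries → 6.25% + 1.75% county = 8% → $0.74
Canned tomatoes $1.43: unprepared groceries → 6.25% + 1.75% county = 8% → $0.11
Chicken breast (2 lb) $6.52: unprepared groceries → 6.25% + 1.75% county = 8% → $0.52
Total tax = $0.42 + $0.32 + $0.38 + $2.36 + $0.71 + $0.87 + $0.42 + $0.11 + $0.55 + $0.74 + $0.11 + $0.52 = $7.51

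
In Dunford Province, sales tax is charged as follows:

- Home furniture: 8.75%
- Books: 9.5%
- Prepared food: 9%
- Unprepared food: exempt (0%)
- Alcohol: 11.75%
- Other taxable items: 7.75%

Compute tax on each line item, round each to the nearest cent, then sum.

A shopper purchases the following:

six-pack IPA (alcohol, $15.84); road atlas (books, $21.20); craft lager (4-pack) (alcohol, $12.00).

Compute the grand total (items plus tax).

Six-pack IPA $15.84: alcohol → 11.75% → $1.86
Road atlas $21.20: books → 9.5% → $2.01
Craft lager (4-pack) $12.00: alcohol → 11.75% → $1.41
Subtotal = $49.04; tax = $5.28; total due = $54.32

$54.32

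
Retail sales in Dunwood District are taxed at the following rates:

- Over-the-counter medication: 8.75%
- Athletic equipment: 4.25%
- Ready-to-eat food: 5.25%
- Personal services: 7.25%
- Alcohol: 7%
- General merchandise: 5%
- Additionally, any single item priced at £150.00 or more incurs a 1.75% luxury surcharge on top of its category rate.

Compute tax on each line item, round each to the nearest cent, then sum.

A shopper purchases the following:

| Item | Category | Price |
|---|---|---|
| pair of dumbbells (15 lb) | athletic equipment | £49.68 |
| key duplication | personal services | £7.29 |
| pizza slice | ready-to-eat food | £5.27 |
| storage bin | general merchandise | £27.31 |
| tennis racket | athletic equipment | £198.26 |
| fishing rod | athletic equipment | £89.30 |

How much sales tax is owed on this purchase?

£19.99

Pair of dumbbells (15 lb) £49.68: athletic equipment → 4.25% → £2.11
Key duplication £7.29: personal services → 7.25% → £0.53
Pizza slice £5.27: ready-to-eat food → 5.25% → £0.28
Storage bin £27.31: general merchandise → 5% → £1.37
Tennis racket £198.26: athletic equipment → 4.25% + 1.75% surcharge = 6% → £11.90
Fishing rod £89.30: athletic equipment → 4.25% → £3.80
Total tax = £2.11 + £0.53 + £0.28 + £1.37 + £11.90 + £3.80 = £19.99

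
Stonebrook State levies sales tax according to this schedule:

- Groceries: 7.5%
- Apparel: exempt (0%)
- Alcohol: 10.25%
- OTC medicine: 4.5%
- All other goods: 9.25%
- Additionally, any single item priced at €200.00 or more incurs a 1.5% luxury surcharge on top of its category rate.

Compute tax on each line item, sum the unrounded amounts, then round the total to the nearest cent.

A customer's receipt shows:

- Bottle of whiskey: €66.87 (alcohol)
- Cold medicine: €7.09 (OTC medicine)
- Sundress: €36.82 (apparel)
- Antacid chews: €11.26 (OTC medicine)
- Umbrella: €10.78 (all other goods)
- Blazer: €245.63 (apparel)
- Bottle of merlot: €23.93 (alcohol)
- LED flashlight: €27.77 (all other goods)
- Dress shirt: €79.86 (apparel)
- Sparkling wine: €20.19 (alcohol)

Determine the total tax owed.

€19.45

Bottle of whiskey €66.87: alcohol → 10.25% → €6.854175
Cold medicine €7.09: OTC medicine → 4.5% → €0.31905
Sundress €36.82: apparel → 0% → €0.00
Antacid chews €11.26: OTC medicine → 4.5% → €0.5067
Umbrella €10.78: all other goods → 9.25% → €0.99715
Blazer €245.63: apparel → 0% + 1.5% surcharge = 1.5% → €3.68445
Bottle of merlot €23.93: alcohol → 10.25% → €2.452825
LED flashlight €27.77: all other goods → 9.25% → €2.568725
Dress shirt €79.86: apparel → 0% → €0.00
Sparkling wine €20.19: alcohol → 10.25% → €2.069475
Unrounded tax sum = €19.45255 → €19.45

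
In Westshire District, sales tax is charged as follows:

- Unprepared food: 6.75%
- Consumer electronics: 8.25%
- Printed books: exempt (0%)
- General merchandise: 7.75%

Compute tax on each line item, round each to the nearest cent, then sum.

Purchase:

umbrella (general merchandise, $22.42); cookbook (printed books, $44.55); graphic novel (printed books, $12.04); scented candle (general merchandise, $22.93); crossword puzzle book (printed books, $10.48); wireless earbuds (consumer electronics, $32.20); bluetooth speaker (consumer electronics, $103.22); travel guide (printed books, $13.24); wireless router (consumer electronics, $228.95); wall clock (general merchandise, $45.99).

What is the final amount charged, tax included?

Umbrella $22.42: general merchandise → 7.75% → $1.74
Cookbook $44.55: printed books → 0% → $0.00
Graphic novel $12.04: printed books → 0% → $0.00
Scented candle $22.93: general merchandise → 7.75% → $1.78
Crossword puzzle book $10.48: printed books → 0% → $0.00
Wireless earbuds $32.20: consumer electronics → 8.25% → $2.66
Bluetooth speaker $103.22: consumer electronics → 8.25% → $8.52
Travel guide $13.24: printed books → 0% → $0.00
Wireless router $228.95: consumer electronics → 8.25% → $18.89
Wall clock $45.99: general merchandise → 7.75% → $3.56
Subtotal = $536.02; tax = $37.15; total due = $573.17

$573.17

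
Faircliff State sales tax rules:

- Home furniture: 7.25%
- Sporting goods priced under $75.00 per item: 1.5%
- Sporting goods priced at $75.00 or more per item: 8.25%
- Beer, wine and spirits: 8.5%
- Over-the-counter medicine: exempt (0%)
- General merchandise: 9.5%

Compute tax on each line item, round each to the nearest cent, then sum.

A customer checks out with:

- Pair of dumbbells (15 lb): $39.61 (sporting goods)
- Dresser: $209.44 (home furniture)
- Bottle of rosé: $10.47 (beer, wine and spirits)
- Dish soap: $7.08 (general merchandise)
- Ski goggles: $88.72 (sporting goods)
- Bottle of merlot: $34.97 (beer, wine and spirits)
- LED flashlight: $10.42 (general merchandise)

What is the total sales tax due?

Pair of dumbbells (15 lb) $39.61: sporting goods, under $75.00 → 1.5% → $0.59
Dresser $209.44: home furniture → 7.25% → $15.18
Bottle of rosé $10.47: beer, wine and spirits → 8.5% → $0.89
Dish soap $7.08: general merchandise → 9.5% → $0.67
Ski goggles $88.72: sporting goods, $75.00 or more → 8.25% → $7.32
Bottle of merlot $34.97: beer, wine and spirits → 8.5% → $2.97
LED flashlight $10.42: general merchandise → 9.5% → $0.99
Total tax = $0.59 + $15.18 + $0.89 + $0.67 + $7.32 + $2.97 + $0.99 = $28.61

$28.61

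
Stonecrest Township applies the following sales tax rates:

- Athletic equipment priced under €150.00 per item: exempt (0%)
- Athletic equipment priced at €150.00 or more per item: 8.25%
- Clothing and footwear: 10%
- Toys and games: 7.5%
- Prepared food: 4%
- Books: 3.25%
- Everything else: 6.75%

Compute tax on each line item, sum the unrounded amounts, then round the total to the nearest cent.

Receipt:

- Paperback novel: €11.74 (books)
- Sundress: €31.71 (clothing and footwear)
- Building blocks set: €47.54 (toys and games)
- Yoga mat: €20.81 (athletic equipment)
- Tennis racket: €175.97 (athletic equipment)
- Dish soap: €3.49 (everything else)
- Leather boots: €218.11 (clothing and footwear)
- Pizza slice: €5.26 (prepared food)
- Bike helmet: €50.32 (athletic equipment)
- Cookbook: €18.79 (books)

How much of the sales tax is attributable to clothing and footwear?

Sundress €31.71: clothing and footwear → 10% → €3.171
Leather boots €218.11: clothing and footwear → 10% → €21.811
Tax on clothing and footwear: unrounded sum = €24.982 → €24.98

€24.98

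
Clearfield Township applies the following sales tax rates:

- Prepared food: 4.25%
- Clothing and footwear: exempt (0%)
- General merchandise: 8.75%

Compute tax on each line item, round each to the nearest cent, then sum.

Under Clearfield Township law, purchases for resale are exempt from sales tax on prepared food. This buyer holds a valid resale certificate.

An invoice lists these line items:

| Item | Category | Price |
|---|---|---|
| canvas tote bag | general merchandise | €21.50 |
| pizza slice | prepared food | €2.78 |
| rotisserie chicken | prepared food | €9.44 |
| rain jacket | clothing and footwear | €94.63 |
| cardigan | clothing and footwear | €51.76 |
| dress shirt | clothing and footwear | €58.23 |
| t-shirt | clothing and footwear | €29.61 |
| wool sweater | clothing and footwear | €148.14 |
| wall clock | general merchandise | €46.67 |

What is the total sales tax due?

Canvas tote bag €21.50: general merchandise → 8.75% → €1.88
Pizza slice €2.78: prepared food, buyer-exempt → 0% → €0.00
Rotisserie chicken €9.44: prepared food, buyer-exempt → 0% → €0.00
Rain jacket €94.63: clothing and footwear → 0% → €0.00
Cardigan €51.76: clothing and footwear → 0% → €0.00
Dress shirt €58.23: clothing and footwear → 0% → €0.00
T-shirt €29.61: clothing and footwear → 0% → €0.00
Wool sweater €148.14: clothing and footwear → 0% → €0.00
Wall clock €46.67: general merchandise → 8.75% → €4.08
Total tax = €1.88 + €4.08 = €5.96

€5.96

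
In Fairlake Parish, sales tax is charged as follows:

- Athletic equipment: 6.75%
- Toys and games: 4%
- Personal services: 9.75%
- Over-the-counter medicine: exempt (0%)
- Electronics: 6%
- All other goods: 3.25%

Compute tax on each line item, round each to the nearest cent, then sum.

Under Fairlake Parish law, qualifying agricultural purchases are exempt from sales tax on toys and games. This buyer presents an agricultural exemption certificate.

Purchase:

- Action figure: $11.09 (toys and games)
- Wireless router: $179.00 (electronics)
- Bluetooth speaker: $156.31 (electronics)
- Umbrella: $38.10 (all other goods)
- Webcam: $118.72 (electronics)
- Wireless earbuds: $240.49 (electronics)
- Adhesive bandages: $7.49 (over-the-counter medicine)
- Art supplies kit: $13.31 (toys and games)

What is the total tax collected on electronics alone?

$41.67

Wireless router $179.00: electronics → 6% → $10.74
Bluetooth speaker $156.31: electronics → 6% → $9.38
Webcam $118.72: electronics → 6% → $7.12
Wireless earbuds $240.49: electronics → 6% → $14.43
Tax on electronics = $10.74 + $9.38 + $7.12 + $14.43 = $41.67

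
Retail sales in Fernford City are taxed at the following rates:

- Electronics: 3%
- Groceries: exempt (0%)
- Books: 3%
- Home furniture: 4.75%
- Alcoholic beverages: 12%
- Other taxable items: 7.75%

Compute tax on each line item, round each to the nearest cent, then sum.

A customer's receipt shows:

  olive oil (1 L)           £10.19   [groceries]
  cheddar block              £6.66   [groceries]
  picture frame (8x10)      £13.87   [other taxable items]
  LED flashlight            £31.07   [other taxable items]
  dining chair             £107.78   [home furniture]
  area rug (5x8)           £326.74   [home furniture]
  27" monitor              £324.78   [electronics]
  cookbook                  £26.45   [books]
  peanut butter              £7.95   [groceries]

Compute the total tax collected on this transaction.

£34.65

Olive oil (1 L) £10.19: groceries → 0% → £0.00
Cheddar block £6.66: groceries → 0% → £0.00
Picture frame (8x10) £13.87: other taxable items → 7.75% → £1.07
LED flashlight £31.07: other taxable items → 7.75% → £2.41
Dining chair £107.78: home furniture → 4.75% → £5.12
Area rug (5x8) £326.74: home furniture → 4.75% → £15.52
27" monitor £324.78: electronics → 3% → £9.74
Cookbook £26.45: books → 3% → £0.79
Peanut butter £7.95: groceries → 0% → £0.00
Total tax = £1.07 + £2.41 + £5.12 + £15.52 + £9.74 + £0.79 = £34.65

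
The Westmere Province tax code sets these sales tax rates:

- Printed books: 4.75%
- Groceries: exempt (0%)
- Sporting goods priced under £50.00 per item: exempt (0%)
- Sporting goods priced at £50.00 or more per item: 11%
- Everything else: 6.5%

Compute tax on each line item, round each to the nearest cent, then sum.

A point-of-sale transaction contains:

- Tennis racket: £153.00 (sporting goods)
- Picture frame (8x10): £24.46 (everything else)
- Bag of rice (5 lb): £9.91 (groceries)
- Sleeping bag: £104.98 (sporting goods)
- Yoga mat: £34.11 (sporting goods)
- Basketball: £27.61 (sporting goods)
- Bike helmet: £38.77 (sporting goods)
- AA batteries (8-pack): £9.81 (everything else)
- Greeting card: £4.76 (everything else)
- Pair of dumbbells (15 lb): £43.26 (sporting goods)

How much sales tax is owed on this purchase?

£30.92

Tennis racket £153.00: sporting goods, £50.00 or more → 11% → £16.83
Picture frame (8x10) £24.46: everything else → 6.5% → £1.59
Bag of rice (5 lb) £9.91: groceries → 0% → £0.00
Sleeping bag £104.98: sporting goods, £50.00 or more → 11% → £11.55
Yoga mat £34.11: sporting goods, under £50.00 → 0% → £0.00
Basketball £27.61: sporting goods, under £50.00 → 0% → £0.00
Bike helmet £38.77: sporting goods, under £50.00 → 0% → £0.00
AA batteries (8-pack) £9.81: everything else → 6.5% → £0.64
Greeting card £4.76: everything else → 6.5% → £0.31
Pair of dumbbells (15 lb) £43.26: sporting goods, under £50.00 → 0% → £0.00
Total tax = £16.83 + £1.59 + £11.55 + £0.64 + £0.31 = £30.92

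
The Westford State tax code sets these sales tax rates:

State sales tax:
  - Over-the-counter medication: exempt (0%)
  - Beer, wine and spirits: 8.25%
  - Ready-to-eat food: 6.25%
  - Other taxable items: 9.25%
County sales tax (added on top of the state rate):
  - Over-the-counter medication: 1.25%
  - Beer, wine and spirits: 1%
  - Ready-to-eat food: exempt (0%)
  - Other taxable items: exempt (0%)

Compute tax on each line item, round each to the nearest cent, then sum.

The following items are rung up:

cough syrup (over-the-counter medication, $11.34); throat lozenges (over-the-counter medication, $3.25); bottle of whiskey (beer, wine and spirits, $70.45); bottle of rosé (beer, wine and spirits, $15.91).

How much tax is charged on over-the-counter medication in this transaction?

$0.18

Cough syrup $11.34: over-the-counter medication → 0% + 1.25% county = 1.25% → $0.14
Throat lozenges $3.25: over-the-counter medication → 0% + 1.25% county = 1.25% → $0.04
Tax on over-the-counter medication = $0.14 + $0.04 = $0.18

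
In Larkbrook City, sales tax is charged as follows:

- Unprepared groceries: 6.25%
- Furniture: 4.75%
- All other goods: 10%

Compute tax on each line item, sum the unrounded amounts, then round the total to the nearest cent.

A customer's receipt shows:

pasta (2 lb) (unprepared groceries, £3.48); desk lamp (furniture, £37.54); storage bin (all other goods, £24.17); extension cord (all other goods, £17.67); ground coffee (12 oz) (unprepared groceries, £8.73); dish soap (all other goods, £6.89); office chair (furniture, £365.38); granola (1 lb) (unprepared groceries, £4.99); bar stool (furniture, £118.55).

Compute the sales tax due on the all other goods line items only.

£4.87

Storage bin £24.17: all other goods → 10% → £2.417
Extension cord £17.67: all other goods → 10% → £1.767
Dish soap £6.89: all other goods → 10% → £0.689
Tax on all other goods: unrounded sum = £4.873 → £4.87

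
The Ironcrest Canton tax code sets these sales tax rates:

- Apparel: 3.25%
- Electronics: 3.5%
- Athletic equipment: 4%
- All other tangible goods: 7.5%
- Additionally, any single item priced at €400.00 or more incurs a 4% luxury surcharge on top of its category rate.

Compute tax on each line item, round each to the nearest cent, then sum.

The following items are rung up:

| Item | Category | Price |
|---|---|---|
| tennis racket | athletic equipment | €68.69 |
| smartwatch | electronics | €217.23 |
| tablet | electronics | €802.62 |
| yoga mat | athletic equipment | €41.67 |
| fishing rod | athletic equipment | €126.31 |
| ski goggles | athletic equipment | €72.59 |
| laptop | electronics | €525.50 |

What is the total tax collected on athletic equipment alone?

€12.37

Tennis racket €68.69: athletic equipment → 4% → €2.75
Yoga mat €41.67: athletic equipment → 4% → €1.67
Fishing rod €126.31: athletic equipment → 4% → €5.05
Ski goggles €72.59: athletic equipment → 4% → €2.90
Tax on athletic equipment = €2.75 + €1.67 + €5.05 + €2.90 = €12.37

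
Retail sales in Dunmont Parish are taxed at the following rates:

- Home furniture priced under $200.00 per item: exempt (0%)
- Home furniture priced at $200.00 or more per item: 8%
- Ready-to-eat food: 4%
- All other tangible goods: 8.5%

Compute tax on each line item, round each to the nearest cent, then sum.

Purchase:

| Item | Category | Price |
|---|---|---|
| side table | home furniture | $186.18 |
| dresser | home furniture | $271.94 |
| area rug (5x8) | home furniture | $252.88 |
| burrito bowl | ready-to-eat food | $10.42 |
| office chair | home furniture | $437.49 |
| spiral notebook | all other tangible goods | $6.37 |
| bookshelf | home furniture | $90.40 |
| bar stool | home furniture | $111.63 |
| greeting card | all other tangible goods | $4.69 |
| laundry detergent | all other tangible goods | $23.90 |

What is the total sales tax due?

$80.38

Side table $186.18: home furniture, under $200.00 → 0% → $0.00
Dresser $271.94: home furniture, $200.00 or more → 8% → $21.76
Area rug (5x8) $252.88: home furniture, $200.00 or more → 8% → $20.23
Burrito bowl $10.42: ready-to-eat food → 4% → $0.42
Office chair $437.49: home furniture, $200.00 or more → 8% → $35.00
Spiral notebook $6.37: all other tangible goods → 8.5% → $0.54
Bookshelf $90.40: home furniture, under $200.00 → 0% → $0.00
Bar stool $111.63: home furniture, under $200.00 → 0% → $0.00
Greeting card $4.69: all other tangible goods → 8.5% → $0.40
Laundry detergent $23.90: all other tangible goods → 8.5% → $2.03
Total tax = $21.76 + $20.23 + $0.42 + $35.00 + $0.54 + $0.40 + $2.03 = $80.38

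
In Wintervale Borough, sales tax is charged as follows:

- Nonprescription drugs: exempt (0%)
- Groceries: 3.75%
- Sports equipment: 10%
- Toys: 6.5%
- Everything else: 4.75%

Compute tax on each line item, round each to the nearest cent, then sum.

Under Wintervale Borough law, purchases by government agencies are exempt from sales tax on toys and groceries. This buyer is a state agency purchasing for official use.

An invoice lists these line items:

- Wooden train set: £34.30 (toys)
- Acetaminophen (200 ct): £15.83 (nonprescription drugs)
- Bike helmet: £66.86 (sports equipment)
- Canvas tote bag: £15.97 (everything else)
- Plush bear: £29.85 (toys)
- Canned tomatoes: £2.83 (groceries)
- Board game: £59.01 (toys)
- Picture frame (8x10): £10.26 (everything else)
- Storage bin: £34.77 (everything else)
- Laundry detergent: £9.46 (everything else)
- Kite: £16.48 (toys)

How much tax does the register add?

£10.04

Wooden train set £34.30: toys, buyer-exempt → 0% → £0.00
Acetaminophen (200 ct) £15.83: nonprescription drugs → 0% → £0.00
Bike helmet £66.86: sports equipment → 10% → £6.69
Canvas tote bag £15.97: everything else → 4.75% → £0.76
Plush bear £29.85: toys, buyer-exempt → 0% → £0.00
Canned tomatoes £2.83: groceries, buyer-exempt → 0% → £0.00
Board game £59.01: toys, buyer-exempt → 0% → £0.00
Picture frame (8x10) £10.26: everything else → 4.75% → £0.49
Storage bin £34.77: everything else → 4.75% → £1.65
Laundry detergent £9.46: everything else → 4.75% → £0.45
Kite £16.48: toys, buyer-exempt → 0% → £0.00
Total tax = £6.69 + £0.76 + £0.49 + £1.65 + £0.45 = £10.04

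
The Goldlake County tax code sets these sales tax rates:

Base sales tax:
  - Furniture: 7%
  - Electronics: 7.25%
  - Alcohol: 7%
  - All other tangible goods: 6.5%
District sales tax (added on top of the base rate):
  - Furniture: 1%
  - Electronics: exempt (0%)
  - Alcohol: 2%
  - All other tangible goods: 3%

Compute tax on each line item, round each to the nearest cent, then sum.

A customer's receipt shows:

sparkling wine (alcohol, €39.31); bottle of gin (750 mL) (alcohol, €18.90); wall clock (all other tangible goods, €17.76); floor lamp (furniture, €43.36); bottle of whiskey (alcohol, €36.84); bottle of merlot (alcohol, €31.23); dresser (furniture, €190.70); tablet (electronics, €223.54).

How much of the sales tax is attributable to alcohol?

Sparkling wine €39.31: alcohol → 7% + 2% district = 9% → €3.54
Bottle of gin (750 mL) €18.90: alcohol → 7% + 2% district = 9% → €1.70
Bottle of whiskey €36.84: alcohol → 7% + 2% district = 9% → €3.32
Bottle of merlot €31.23: alcohol → 7% + 2% district = 9% → €2.81
Tax on alcohol = €3.54 + €1.70 + €3.32 + €2.81 = €11.37

€11.37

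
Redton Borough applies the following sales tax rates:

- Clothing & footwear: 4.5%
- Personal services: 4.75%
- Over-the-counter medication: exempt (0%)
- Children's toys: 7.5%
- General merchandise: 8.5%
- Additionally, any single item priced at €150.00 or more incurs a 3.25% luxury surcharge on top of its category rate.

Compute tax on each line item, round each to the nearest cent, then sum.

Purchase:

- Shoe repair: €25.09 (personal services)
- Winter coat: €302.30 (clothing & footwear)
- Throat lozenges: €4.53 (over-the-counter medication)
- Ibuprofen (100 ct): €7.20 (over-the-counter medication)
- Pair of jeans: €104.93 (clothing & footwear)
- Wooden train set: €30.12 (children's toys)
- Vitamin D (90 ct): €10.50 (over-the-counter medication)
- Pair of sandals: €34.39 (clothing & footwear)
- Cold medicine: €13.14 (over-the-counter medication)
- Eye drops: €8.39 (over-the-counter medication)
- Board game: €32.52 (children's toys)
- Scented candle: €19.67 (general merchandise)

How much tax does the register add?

Shoe repair €25.09: personal services → 4.75% → €1.19
Winter coat €302.30: clothing & footwear → 4.5% + 3.25% surcharge = 7.75% → €23.43
Throat lozenges €4.53: over-the-counter medication → 0% → €0.00
Ibuprofen (100 ct) €7.20: over-the-counter medication → 0% → €0.00
Pair of jeans €104.93: clothing & footwear → 4.5% → €4.72
Wooden train set €30.12: children's toys → 7.5% → €2.26
Vitamin D (90 ct) €10.50: over-the-counter medication → 0% → €0.00
Pair of sandals €34.39: clothing & footwear → 4.5% → €1.55
Cold medicine €13.14: over-the-counter medication → 0% → €0.00
Eye drops €8.39: over-the-counter medication → 0% → €0.00
Board game €32.52: children's toys → 7.5% → €2.44
Scented candle €19.67: general merchandise → 8.5% → €1.67
Total tax = €1.19 + €23.43 + €4.72 + €2.26 + €1.55 + €2.44 + €1.67 = €37.26

€37.26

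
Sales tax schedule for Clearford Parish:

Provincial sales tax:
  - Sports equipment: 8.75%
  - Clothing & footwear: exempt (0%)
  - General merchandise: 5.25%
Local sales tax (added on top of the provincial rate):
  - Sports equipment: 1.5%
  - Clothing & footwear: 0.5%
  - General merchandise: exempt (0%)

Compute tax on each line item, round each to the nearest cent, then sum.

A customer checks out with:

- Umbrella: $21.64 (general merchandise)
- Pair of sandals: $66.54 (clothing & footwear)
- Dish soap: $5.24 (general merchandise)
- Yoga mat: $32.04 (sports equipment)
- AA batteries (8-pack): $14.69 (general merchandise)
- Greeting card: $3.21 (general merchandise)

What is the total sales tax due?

$5.97

Umbrella $21.64: general merchandise → 5.25% + 0% local = 5.25% → $1.14
Pair of sandals $66.54: clothing & footwear → 0% + 0.5% local = 0.5% → $0.33
Dish soap $5.24: general merchandise → 5.25% + 0% local = 5.25% → $0.28
Yoga mat $32.04: sports equipment → 8.75% + 1.5% local = 10.25% → $3.28
AA batteries (8-pack) $14.69: general merchandise → 5.25% + 0% local = 5.25% → $0.77
Greeting card $3.21: general merchandise → 5.25% + 0% local = 5.25% → $0.17
Total tax = $1.14 + $0.33 + $0.28 + $3.28 + $0.77 + $0.17 = $5.97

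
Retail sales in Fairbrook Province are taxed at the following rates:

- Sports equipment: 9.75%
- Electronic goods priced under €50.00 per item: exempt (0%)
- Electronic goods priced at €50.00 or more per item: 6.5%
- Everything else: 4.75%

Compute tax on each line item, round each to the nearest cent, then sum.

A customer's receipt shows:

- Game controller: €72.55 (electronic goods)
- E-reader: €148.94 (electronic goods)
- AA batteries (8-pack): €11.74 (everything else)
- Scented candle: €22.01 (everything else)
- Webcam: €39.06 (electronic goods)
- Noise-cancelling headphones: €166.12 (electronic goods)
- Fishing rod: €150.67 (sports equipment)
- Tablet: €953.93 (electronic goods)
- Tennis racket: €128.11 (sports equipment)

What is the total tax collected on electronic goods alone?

Game controller €72.55: electronic goods, €50.00 or more → 6.5% → €4.72
E-reader €148.94: electronic goods, €50.00 or more → 6.5% → €9.68
Webcam €39.06: electronic goods, under €50.00 → 0% → €0.00
Noise-cancelling headphones €166.12: electronic goods, €50.00 or more → 6.5% → €10.80
Tablet €953.93: electronic goods, €50.00 or more → 6.5% → €62.01
Tax on electronic goods = €4.72 + €9.68 + €0.00 + €10.80 + €62.01 = €87.21

€87.21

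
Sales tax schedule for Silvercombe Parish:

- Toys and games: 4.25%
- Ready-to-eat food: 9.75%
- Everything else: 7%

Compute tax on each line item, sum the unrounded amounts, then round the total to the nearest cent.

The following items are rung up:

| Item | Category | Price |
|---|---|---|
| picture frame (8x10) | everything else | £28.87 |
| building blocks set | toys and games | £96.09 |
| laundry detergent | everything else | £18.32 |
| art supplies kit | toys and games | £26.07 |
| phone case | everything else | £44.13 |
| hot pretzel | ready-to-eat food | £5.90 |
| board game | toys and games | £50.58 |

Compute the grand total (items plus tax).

Picture frame (8x10) £28.87: everything else → 7% → £2.0209
Building blocks set £96.09: toys and games → 4.25% → £4.083825
Laundry detergent £18.32: everything else → 7% → £1.2824
Art supplies kit £26.07: toys and games → 4.25% → £1.107975
Phone case £44.13: everything else → 7% → £3.0891
Hot pretzel £5.90: ready-to-eat food → 9.75% → £0.57525
Board game £50.58: toys and games → 4.25% → £2.14965
Subtotal = £269.96; unrounded tax = £14.3091 → £14.31; total due = £284.27

£284.27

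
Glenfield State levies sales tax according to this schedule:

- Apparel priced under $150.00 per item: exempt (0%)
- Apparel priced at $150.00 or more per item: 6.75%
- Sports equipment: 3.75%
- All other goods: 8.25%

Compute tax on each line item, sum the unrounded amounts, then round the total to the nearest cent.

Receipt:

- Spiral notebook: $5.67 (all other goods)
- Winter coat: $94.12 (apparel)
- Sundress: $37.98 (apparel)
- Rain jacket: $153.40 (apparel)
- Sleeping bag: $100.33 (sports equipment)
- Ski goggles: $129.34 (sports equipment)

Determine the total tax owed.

$19.43

Spiral notebook $5.67: all other goods → 8.25% → $0.467775
Winter coat $94.12: apparel, under $150.00 → 0% → $0.00
Sundress $37.98: apparel, under $150.00 → 0% → $0.00
Rain jacket $153.40: apparel, $150.00 or more → 6.75% → $10.3545
Sleeping bag $100.33: sports equipment → 3.75% → $3.762375
Ski goggles $129.34: sports equipment → 3.75% → $4.85025
Unrounded tax sum = $19.4349 → $19.43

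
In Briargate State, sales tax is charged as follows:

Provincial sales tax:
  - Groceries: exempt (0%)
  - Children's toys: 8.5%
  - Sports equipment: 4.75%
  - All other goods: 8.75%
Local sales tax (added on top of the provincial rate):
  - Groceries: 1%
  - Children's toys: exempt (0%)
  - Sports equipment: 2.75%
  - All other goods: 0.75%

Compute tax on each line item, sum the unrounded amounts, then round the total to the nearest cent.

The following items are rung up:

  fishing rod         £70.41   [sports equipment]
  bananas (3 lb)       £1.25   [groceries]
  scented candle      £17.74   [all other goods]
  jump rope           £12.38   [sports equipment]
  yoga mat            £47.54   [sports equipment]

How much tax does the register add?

£11.47

Fishing rod £70.41: sports equipment → 4.75% + 2.75% local = 7.5% → £5.28075
Bananas (3 lb) £1.25: groceries → 0% + 1% local = 1% → £0.0125
Scented candle £17.74: all other goods → 8.75% + 0.75% local = 9.5% → £1.6853
Jump rope £12.38: sports equipment → 4.75% + 2.75% local = 7.5% → £0.9285
Yoga mat £47.54: sports equipment → 4.75% + 2.75% local = 7.5% → £3.5655
Unrounded tax sum = £11.47255 → £11.47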